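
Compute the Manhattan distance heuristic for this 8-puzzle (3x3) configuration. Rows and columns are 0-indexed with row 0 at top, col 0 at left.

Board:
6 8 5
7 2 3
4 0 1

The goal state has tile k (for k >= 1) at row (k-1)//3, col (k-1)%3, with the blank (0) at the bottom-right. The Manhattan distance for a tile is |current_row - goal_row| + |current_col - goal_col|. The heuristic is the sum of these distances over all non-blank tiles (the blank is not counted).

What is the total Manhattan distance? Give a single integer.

Tile 6: (0,0)->(1,2) = 3
Tile 8: (0,1)->(2,1) = 2
Tile 5: (0,2)->(1,1) = 2
Tile 7: (1,0)->(2,0) = 1
Tile 2: (1,1)->(0,1) = 1
Tile 3: (1,2)->(0,2) = 1
Tile 4: (2,0)->(1,0) = 1
Tile 1: (2,2)->(0,0) = 4
Sum: 3 + 2 + 2 + 1 + 1 + 1 + 1 + 4 = 15

Answer: 15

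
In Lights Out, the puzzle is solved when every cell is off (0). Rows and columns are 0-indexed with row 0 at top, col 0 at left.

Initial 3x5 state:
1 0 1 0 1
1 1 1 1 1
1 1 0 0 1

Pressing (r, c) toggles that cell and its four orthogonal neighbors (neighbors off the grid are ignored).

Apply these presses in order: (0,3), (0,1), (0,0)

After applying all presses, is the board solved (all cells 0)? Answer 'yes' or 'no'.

Answer: no

Derivation:
After press 1 at (0,3):
1 0 0 1 0
1 1 1 0 1
1 1 0 0 1

After press 2 at (0,1):
0 1 1 1 0
1 0 1 0 1
1 1 0 0 1

After press 3 at (0,0):
1 0 1 1 0
0 0 1 0 1
1 1 0 0 1

Lights still on: 8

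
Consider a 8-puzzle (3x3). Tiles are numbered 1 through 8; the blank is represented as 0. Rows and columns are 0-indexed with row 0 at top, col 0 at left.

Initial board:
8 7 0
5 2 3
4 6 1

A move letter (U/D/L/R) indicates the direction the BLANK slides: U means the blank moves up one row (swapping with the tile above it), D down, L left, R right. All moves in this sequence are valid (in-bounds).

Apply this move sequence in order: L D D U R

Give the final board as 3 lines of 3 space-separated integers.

Answer: 8 2 7
5 3 0
4 6 1

Derivation:
After move 1 (L):
8 0 7
5 2 3
4 6 1

After move 2 (D):
8 2 7
5 0 3
4 6 1

After move 3 (D):
8 2 7
5 6 3
4 0 1

After move 4 (U):
8 2 7
5 0 3
4 6 1

After move 5 (R):
8 2 7
5 3 0
4 6 1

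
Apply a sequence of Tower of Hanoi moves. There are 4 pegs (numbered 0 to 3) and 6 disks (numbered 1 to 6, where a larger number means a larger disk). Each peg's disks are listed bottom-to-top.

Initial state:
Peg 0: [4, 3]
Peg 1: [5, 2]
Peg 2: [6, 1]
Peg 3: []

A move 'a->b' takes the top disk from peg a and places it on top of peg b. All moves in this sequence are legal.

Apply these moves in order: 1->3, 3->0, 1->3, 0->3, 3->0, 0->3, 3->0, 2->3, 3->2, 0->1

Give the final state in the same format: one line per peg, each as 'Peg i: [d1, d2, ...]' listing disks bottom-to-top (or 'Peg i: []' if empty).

Answer: Peg 0: [4, 3]
Peg 1: [2]
Peg 2: [6, 1]
Peg 3: [5]

Derivation:
After move 1 (1->3):
Peg 0: [4, 3]
Peg 1: [5]
Peg 2: [6, 1]
Peg 3: [2]

After move 2 (3->0):
Peg 0: [4, 3, 2]
Peg 1: [5]
Peg 2: [6, 1]
Peg 3: []

After move 3 (1->3):
Peg 0: [4, 3, 2]
Peg 1: []
Peg 2: [6, 1]
Peg 3: [5]

After move 4 (0->3):
Peg 0: [4, 3]
Peg 1: []
Peg 2: [6, 1]
Peg 3: [5, 2]

After move 5 (3->0):
Peg 0: [4, 3, 2]
Peg 1: []
Peg 2: [6, 1]
Peg 3: [5]

After move 6 (0->3):
Peg 0: [4, 3]
Peg 1: []
Peg 2: [6, 1]
Peg 3: [5, 2]

After move 7 (3->0):
Peg 0: [4, 3, 2]
Peg 1: []
Peg 2: [6, 1]
Peg 3: [5]

After move 8 (2->3):
Peg 0: [4, 3, 2]
Peg 1: []
Peg 2: [6]
Peg 3: [5, 1]

After move 9 (3->2):
Peg 0: [4, 3, 2]
Peg 1: []
Peg 2: [6, 1]
Peg 3: [5]

After move 10 (0->1):
Peg 0: [4, 3]
Peg 1: [2]
Peg 2: [6, 1]
Peg 3: [5]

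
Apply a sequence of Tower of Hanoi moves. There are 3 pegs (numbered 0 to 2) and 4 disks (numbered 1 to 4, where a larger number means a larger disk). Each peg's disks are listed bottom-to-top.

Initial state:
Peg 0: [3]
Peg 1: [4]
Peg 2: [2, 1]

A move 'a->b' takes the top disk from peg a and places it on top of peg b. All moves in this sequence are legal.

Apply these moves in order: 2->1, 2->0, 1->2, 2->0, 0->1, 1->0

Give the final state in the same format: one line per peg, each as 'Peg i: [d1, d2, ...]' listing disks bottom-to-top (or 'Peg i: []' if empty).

Answer: Peg 0: [3, 2, 1]
Peg 1: [4]
Peg 2: []

Derivation:
After move 1 (2->1):
Peg 0: [3]
Peg 1: [4, 1]
Peg 2: [2]

After move 2 (2->0):
Peg 0: [3, 2]
Peg 1: [4, 1]
Peg 2: []

After move 3 (1->2):
Peg 0: [3, 2]
Peg 1: [4]
Peg 2: [1]

After move 4 (2->0):
Peg 0: [3, 2, 1]
Peg 1: [4]
Peg 2: []

After move 5 (0->1):
Peg 0: [3, 2]
Peg 1: [4, 1]
Peg 2: []

After move 6 (1->0):
Peg 0: [3, 2, 1]
Peg 1: [4]
Peg 2: []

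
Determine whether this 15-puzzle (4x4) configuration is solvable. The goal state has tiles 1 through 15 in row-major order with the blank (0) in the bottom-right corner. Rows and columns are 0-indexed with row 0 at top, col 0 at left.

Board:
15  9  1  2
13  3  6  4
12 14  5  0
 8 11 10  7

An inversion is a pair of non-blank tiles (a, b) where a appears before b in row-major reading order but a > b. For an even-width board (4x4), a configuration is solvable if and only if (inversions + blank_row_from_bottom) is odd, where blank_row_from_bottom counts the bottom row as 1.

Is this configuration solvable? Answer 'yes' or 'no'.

Inversions: 47
Blank is in row 2 (0-indexed from top), which is row 2 counting from the bottom (bottom = 1).
47 + 2 = 49, which is odd, so the puzzle is solvable.

Answer: yes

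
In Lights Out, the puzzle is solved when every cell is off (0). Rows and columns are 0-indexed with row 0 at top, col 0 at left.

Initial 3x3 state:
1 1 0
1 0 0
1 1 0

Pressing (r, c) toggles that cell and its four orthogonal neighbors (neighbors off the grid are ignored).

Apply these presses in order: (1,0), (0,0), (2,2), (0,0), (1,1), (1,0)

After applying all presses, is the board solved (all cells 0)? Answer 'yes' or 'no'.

After press 1 at (1,0):
0 1 0
0 1 0
0 1 0

After press 2 at (0,0):
1 0 0
1 1 0
0 1 0

After press 3 at (2,2):
1 0 0
1 1 1
0 0 1

After press 4 at (0,0):
0 1 0
0 1 1
0 0 1

After press 5 at (1,1):
0 0 0
1 0 0
0 1 1

After press 6 at (1,0):
1 0 0
0 1 0
1 1 1

Lights still on: 5

Answer: no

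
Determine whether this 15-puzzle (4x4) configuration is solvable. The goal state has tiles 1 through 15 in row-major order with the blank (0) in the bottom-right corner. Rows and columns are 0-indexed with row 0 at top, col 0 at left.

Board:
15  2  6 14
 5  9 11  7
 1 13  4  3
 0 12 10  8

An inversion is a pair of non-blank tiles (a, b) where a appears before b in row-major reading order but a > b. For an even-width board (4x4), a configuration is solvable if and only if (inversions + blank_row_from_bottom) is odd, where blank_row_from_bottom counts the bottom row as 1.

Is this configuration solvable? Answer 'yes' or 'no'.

Answer: yes

Derivation:
Inversions: 56
Blank is in row 3 (0-indexed from top), which is row 1 counting from the bottom (bottom = 1).
56 + 1 = 57, which is odd, so the puzzle is solvable.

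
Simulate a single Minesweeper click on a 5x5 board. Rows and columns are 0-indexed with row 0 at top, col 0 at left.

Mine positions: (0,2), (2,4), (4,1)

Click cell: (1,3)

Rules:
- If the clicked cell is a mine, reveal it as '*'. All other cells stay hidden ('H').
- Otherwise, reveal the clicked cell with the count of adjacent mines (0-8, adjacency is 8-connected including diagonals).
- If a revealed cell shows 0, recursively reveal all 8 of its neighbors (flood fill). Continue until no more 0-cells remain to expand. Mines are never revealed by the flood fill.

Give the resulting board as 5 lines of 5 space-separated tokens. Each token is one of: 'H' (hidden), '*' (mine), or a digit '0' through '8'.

H H H H H
H H H 2 H
H H H H H
H H H H H
H H H H H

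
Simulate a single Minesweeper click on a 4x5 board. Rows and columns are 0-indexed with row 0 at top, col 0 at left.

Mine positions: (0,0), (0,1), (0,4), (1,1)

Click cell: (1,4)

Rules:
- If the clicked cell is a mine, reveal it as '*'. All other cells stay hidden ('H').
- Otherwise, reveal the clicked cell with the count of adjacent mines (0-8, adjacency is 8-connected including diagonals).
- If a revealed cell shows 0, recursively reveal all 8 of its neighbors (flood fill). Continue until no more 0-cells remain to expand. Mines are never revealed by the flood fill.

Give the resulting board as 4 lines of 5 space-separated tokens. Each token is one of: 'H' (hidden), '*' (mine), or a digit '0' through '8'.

H H H H H
H H H H 1
H H H H H
H H H H H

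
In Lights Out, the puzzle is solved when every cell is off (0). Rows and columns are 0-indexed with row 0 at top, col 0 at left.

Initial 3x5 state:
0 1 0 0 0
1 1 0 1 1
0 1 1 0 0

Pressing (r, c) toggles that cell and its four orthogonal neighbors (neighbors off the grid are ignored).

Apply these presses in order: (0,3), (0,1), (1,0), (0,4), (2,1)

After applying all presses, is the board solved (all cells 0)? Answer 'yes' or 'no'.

After press 1 at (0,3):
0 1 1 1 1
1 1 0 0 1
0 1 1 0 0

After press 2 at (0,1):
1 0 0 1 1
1 0 0 0 1
0 1 1 0 0

After press 3 at (1,0):
0 0 0 1 1
0 1 0 0 1
1 1 1 0 0

After press 4 at (0,4):
0 0 0 0 0
0 1 0 0 0
1 1 1 0 0

After press 5 at (2,1):
0 0 0 0 0
0 0 0 0 0
0 0 0 0 0

Lights still on: 0

Answer: yes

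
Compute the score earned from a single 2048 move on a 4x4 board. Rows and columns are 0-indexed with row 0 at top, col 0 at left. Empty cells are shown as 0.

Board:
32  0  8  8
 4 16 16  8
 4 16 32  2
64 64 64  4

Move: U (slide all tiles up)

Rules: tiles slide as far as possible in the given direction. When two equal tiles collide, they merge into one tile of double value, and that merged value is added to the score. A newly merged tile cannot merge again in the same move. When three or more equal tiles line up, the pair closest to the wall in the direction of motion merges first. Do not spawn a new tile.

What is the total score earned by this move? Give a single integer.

Slide up:
col 0: [32, 4, 4, 64] -> [32, 8, 64, 0]  score +8 (running 8)
col 1: [0, 16, 16, 64] -> [32, 64, 0, 0]  score +32 (running 40)
col 2: [8, 16, 32, 64] -> [8, 16, 32, 64]  score +0 (running 40)
col 3: [8, 8, 2, 4] -> [16, 2, 4, 0]  score +16 (running 56)
Board after move:
32 32  8 16
 8 64 16  2
64  0 32  4
 0  0 64  0

Answer: 56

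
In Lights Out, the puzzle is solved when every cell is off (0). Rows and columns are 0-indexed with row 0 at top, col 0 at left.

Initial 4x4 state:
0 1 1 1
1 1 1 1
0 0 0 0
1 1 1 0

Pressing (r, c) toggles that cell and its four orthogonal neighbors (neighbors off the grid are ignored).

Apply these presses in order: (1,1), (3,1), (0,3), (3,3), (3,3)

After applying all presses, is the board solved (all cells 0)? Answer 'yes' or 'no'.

Answer: yes

Derivation:
After press 1 at (1,1):
0 0 1 1
0 0 0 1
0 1 0 0
1 1 1 0

After press 2 at (3,1):
0 0 1 1
0 0 0 1
0 0 0 0
0 0 0 0

After press 3 at (0,3):
0 0 0 0
0 0 0 0
0 0 0 0
0 0 0 0

After press 4 at (3,3):
0 0 0 0
0 0 0 0
0 0 0 1
0 0 1 1

After press 5 at (3,3):
0 0 0 0
0 0 0 0
0 0 0 0
0 0 0 0

Lights still on: 0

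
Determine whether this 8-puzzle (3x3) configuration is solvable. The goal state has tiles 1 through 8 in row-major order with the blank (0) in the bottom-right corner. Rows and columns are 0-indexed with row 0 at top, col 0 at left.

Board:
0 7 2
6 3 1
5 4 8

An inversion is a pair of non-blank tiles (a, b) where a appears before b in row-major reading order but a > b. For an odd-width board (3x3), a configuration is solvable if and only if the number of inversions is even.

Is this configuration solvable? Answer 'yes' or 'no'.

Answer: no

Derivation:
Inversions (pairs i<j in row-major order where tile[i] > tile[j] > 0): 13
13 is odd, so the puzzle is not solvable.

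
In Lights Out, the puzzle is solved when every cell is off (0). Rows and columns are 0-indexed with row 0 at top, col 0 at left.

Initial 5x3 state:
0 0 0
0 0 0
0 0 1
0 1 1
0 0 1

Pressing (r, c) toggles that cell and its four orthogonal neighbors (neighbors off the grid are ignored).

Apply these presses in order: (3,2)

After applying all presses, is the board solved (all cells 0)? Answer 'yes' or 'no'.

After press 1 at (3,2):
0 0 0
0 0 0
0 0 0
0 0 0
0 0 0

Lights still on: 0

Answer: yes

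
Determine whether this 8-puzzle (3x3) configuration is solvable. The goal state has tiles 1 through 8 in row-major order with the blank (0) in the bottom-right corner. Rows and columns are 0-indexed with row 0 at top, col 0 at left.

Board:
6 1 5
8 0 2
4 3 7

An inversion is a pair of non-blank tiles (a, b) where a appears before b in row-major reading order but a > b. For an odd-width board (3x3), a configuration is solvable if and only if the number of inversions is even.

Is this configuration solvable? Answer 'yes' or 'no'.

Inversions (pairs i<j in row-major order where tile[i] > tile[j] > 0): 13
13 is odd, so the puzzle is not solvable.

Answer: no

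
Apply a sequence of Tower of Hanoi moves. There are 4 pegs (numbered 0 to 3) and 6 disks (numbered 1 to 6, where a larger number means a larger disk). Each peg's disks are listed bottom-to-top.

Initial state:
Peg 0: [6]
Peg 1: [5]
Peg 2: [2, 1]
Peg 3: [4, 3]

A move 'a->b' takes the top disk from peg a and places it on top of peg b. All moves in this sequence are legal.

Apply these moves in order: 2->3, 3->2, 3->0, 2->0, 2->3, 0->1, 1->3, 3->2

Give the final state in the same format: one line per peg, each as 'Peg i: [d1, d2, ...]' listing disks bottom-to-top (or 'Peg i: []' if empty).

Answer: Peg 0: [6, 3]
Peg 1: [5]
Peg 2: [1]
Peg 3: [4, 2]

Derivation:
After move 1 (2->3):
Peg 0: [6]
Peg 1: [5]
Peg 2: [2]
Peg 3: [4, 3, 1]

After move 2 (3->2):
Peg 0: [6]
Peg 1: [5]
Peg 2: [2, 1]
Peg 3: [4, 3]

After move 3 (3->0):
Peg 0: [6, 3]
Peg 1: [5]
Peg 2: [2, 1]
Peg 3: [4]

After move 4 (2->0):
Peg 0: [6, 3, 1]
Peg 1: [5]
Peg 2: [2]
Peg 3: [4]

After move 5 (2->3):
Peg 0: [6, 3, 1]
Peg 1: [5]
Peg 2: []
Peg 3: [4, 2]

After move 6 (0->1):
Peg 0: [6, 3]
Peg 1: [5, 1]
Peg 2: []
Peg 3: [4, 2]

After move 7 (1->3):
Peg 0: [6, 3]
Peg 1: [5]
Peg 2: []
Peg 3: [4, 2, 1]

After move 8 (3->2):
Peg 0: [6, 3]
Peg 1: [5]
Peg 2: [1]
Peg 3: [4, 2]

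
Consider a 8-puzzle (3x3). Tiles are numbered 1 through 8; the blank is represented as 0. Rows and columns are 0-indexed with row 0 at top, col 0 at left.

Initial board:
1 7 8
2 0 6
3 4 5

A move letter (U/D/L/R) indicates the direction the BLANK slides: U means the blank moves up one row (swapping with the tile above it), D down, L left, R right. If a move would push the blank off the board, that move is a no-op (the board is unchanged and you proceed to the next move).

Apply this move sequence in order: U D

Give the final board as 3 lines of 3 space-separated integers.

Answer: 1 7 8
2 0 6
3 4 5

Derivation:
After move 1 (U):
1 0 8
2 7 6
3 4 5

After move 2 (D):
1 7 8
2 0 6
3 4 5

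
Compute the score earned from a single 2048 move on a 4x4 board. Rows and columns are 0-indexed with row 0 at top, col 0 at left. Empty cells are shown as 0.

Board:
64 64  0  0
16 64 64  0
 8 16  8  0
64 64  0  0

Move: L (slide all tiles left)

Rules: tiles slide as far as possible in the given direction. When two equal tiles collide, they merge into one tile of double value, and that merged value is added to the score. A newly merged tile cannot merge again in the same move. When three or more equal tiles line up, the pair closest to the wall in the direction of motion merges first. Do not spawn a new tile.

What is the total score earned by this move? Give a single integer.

Answer: 384

Derivation:
Slide left:
row 0: [64, 64, 0, 0] -> [128, 0, 0, 0]  score +128 (running 128)
row 1: [16, 64, 64, 0] -> [16, 128, 0, 0]  score +128 (running 256)
row 2: [8, 16, 8, 0] -> [8, 16, 8, 0]  score +0 (running 256)
row 3: [64, 64, 0, 0] -> [128, 0, 0, 0]  score +128 (running 384)
Board after move:
128   0   0   0
 16 128   0   0
  8  16   8   0
128   0   0   0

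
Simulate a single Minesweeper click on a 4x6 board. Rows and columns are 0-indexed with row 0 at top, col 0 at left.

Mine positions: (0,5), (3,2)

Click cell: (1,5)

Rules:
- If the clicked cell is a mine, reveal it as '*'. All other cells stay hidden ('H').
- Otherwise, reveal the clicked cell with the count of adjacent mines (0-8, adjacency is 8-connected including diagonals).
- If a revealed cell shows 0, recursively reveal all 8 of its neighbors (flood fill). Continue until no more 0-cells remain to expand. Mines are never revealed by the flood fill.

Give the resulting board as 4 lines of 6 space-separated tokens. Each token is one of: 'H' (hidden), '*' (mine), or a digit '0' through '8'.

H H H H H H
H H H H H 1
H H H H H H
H H H H H H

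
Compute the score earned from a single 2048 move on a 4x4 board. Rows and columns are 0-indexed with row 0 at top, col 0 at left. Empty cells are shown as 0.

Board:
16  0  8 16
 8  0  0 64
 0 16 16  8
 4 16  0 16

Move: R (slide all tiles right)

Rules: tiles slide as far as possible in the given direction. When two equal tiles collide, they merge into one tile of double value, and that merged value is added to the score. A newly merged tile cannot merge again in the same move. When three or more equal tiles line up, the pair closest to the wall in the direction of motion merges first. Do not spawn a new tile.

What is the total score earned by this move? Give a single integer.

Answer: 64

Derivation:
Slide right:
row 0: [16, 0, 8, 16] -> [0, 16, 8, 16]  score +0 (running 0)
row 1: [8, 0, 0, 64] -> [0, 0, 8, 64]  score +0 (running 0)
row 2: [0, 16, 16, 8] -> [0, 0, 32, 8]  score +32 (running 32)
row 3: [4, 16, 0, 16] -> [0, 0, 4, 32]  score +32 (running 64)
Board after move:
 0 16  8 16
 0  0  8 64
 0  0 32  8
 0  0  4 32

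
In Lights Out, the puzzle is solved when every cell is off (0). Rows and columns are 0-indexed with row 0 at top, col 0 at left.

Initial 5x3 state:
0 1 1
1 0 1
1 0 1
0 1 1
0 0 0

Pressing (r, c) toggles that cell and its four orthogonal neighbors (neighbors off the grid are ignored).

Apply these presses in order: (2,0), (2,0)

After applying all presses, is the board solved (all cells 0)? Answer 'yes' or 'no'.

Answer: no

Derivation:
After press 1 at (2,0):
0 1 1
0 0 1
0 1 1
1 1 1
0 0 0

After press 2 at (2,0):
0 1 1
1 0 1
1 0 1
0 1 1
0 0 0

Lights still on: 8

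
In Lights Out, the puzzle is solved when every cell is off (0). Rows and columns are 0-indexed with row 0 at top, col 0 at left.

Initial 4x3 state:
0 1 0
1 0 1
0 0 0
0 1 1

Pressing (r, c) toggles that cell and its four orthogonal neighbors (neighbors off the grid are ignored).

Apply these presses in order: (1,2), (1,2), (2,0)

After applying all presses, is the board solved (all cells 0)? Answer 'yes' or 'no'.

After press 1 at (1,2):
0 1 1
1 1 0
0 0 1
0 1 1

After press 2 at (1,2):
0 1 0
1 0 1
0 0 0
0 1 1

After press 3 at (2,0):
0 1 0
0 0 1
1 1 0
1 1 1

Lights still on: 7

Answer: no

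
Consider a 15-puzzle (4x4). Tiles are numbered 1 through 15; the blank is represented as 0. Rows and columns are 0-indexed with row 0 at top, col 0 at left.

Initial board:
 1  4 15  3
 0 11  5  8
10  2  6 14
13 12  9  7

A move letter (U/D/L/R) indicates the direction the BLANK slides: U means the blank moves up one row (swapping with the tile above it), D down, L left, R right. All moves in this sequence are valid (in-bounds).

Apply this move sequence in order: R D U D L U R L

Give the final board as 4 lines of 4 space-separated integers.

Answer:  1  4 15  3
 0  2  5  8
11 10  6 14
13 12  9  7

Derivation:
After move 1 (R):
 1  4 15  3
11  0  5  8
10  2  6 14
13 12  9  7

After move 2 (D):
 1  4 15  3
11  2  5  8
10  0  6 14
13 12  9  7

After move 3 (U):
 1  4 15  3
11  0  5  8
10  2  6 14
13 12  9  7

After move 4 (D):
 1  4 15  3
11  2  5  8
10  0  6 14
13 12  9  7

After move 5 (L):
 1  4 15  3
11  2  5  8
 0 10  6 14
13 12  9  7

After move 6 (U):
 1  4 15  3
 0  2  5  8
11 10  6 14
13 12  9  7

After move 7 (R):
 1  4 15  3
 2  0  5  8
11 10  6 14
13 12  9  7

After move 8 (L):
 1  4 15  3
 0  2  5  8
11 10  6 14
13 12  9  7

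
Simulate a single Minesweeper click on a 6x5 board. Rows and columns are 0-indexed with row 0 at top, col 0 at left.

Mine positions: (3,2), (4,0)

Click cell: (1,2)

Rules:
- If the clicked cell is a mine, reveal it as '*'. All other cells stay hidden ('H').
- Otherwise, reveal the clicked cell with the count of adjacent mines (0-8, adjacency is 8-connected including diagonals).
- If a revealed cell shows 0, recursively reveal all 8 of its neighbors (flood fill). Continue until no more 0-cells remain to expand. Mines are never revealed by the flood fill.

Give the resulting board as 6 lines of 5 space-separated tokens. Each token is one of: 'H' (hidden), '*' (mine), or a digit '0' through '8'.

0 0 0 0 0
0 0 0 0 0
0 1 1 1 0
1 2 H 1 0
H 2 1 1 0
H 1 0 0 0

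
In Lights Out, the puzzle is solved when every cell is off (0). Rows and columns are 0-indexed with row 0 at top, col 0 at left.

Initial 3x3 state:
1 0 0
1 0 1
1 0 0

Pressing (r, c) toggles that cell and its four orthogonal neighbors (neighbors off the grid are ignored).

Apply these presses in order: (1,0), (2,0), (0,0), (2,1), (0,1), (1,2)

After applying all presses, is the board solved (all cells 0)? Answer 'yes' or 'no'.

After press 1 at (1,0):
0 0 0
0 1 1
0 0 0

After press 2 at (2,0):
0 0 0
1 1 1
1 1 0

After press 3 at (0,0):
1 1 0
0 1 1
1 1 0

After press 4 at (2,1):
1 1 0
0 0 1
0 0 1

After press 5 at (0,1):
0 0 1
0 1 1
0 0 1

After press 6 at (1,2):
0 0 0
0 0 0
0 0 0

Lights still on: 0

Answer: yes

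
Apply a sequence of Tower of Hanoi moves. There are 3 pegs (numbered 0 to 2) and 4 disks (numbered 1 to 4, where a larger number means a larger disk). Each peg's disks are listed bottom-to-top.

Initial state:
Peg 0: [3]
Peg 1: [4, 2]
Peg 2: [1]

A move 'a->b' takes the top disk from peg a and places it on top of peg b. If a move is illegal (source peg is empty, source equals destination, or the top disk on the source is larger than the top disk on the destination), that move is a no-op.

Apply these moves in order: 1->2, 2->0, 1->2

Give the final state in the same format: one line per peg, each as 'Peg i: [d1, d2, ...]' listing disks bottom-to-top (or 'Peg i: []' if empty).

Answer: Peg 0: [3, 1]
Peg 1: [4]
Peg 2: [2]

Derivation:
After move 1 (1->2):
Peg 0: [3]
Peg 1: [4, 2]
Peg 2: [1]

After move 2 (2->0):
Peg 0: [3, 1]
Peg 1: [4, 2]
Peg 2: []

After move 3 (1->2):
Peg 0: [3, 1]
Peg 1: [4]
Peg 2: [2]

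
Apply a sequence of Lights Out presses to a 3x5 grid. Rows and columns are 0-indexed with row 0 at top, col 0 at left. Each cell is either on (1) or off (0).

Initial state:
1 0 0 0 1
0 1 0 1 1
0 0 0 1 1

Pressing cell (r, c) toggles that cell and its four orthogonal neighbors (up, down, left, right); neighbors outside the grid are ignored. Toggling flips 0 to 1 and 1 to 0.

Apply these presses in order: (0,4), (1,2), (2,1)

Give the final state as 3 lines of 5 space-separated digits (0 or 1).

Answer: 1 0 1 1 0
0 1 1 0 0
1 1 0 1 1

Derivation:
After press 1 at (0,4):
1 0 0 1 0
0 1 0 1 0
0 0 0 1 1

After press 2 at (1,2):
1 0 1 1 0
0 0 1 0 0
0 0 1 1 1

After press 3 at (2,1):
1 0 1 1 0
0 1 1 0 0
1 1 0 1 1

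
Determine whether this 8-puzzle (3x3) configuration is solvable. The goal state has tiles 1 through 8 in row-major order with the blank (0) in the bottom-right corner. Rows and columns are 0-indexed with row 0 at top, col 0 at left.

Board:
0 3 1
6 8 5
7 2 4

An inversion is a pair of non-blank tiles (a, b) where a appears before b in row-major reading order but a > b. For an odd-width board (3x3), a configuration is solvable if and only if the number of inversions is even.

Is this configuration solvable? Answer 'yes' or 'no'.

Inversions (pairs i<j in row-major order where tile[i] > tile[j] > 0): 13
13 is odd, so the puzzle is not solvable.

Answer: no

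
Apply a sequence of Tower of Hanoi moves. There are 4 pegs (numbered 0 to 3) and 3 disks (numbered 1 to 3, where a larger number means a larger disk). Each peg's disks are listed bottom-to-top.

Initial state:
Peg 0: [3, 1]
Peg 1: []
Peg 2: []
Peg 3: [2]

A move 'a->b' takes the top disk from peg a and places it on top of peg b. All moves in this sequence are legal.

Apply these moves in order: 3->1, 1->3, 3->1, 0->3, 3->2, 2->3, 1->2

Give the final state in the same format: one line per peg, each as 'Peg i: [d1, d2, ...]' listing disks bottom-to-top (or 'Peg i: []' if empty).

After move 1 (3->1):
Peg 0: [3, 1]
Peg 1: [2]
Peg 2: []
Peg 3: []

After move 2 (1->3):
Peg 0: [3, 1]
Peg 1: []
Peg 2: []
Peg 3: [2]

After move 3 (3->1):
Peg 0: [3, 1]
Peg 1: [2]
Peg 2: []
Peg 3: []

After move 4 (0->3):
Peg 0: [3]
Peg 1: [2]
Peg 2: []
Peg 3: [1]

After move 5 (3->2):
Peg 0: [3]
Peg 1: [2]
Peg 2: [1]
Peg 3: []

After move 6 (2->3):
Peg 0: [3]
Peg 1: [2]
Peg 2: []
Peg 3: [1]

After move 7 (1->2):
Peg 0: [3]
Peg 1: []
Peg 2: [2]
Peg 3: [1]

Answer: Peg 0: [3]
Peg 1: []
Peg 2: [2]
Peg 3: [1]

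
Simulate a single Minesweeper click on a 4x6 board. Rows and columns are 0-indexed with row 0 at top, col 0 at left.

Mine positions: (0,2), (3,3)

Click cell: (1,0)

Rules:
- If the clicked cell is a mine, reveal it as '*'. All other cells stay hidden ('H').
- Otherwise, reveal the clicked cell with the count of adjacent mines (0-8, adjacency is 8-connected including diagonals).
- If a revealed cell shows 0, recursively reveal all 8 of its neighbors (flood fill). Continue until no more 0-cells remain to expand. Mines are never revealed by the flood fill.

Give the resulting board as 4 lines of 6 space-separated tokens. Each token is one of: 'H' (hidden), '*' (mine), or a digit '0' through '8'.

0 1 H H H H
0 1 1 H H H
0 0 1 H H H
0 0 1 H H H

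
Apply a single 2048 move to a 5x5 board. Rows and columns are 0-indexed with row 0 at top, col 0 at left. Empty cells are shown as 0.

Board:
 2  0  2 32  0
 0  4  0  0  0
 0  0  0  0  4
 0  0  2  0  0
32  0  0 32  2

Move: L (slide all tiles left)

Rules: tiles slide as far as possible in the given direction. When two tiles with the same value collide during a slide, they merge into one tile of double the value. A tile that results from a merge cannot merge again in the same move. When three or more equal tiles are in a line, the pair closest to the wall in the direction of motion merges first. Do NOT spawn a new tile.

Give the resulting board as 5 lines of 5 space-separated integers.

Answer:  4 32  0  0  0
 4  0  0  0  0
 4  0  0  0  0
 2  0  0  0  0
64  2  0  0  0

Derivation:
Slide left:
row 0: [2, 0, 2, 32, 0] -> [4, 32, 0, 0, 0]
row 1: [0, 4, 0, 0, 0] -> [4, 0, 0, 0, 0]
row 2: [0, 0, 0, 0, 4] -> [4, 0, 0, 0, 0]
row 3: [0, 0, 2, 0, 0] -> [2, 0, 0, 0, 0]
row 4: [32, 0, 0, 32, 2] -> [64, 2, 0, 0, 0]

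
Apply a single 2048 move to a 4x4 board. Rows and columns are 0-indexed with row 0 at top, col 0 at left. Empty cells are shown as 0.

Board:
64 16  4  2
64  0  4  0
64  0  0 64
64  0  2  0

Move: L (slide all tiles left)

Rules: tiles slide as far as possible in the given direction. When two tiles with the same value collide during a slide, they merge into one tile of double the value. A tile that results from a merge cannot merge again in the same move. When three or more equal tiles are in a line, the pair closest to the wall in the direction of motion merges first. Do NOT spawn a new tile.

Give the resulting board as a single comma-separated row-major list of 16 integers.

Answer: 64, 16, 4, 2, 64, 4, 0, 0, 128, 0, 0, 0, 64, 2, 0, 0

Derivation:
Slide left:
row 0: [64, 16, 4, 2] -> [64, 16, 4, 2]
row 1: [64, 0, 4, 0] -> [64, 4, 0, 0]
row 2: [64, 0, 0, 64] -> [128, 0, 0, 0]
row 3: [64, 0, 2, 0] -> [64, 2, 0, 0]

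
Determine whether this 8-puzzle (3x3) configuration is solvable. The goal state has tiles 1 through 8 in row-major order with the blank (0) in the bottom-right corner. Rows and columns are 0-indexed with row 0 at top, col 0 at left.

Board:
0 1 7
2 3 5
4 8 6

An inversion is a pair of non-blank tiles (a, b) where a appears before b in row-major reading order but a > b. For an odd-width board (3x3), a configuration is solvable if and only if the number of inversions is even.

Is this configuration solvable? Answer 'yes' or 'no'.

Inversions (pairs i<j in row-major order where tile[i] > tile[j] > 0): 7
7 is odd, so the puzzle is not solvable.

Answer: no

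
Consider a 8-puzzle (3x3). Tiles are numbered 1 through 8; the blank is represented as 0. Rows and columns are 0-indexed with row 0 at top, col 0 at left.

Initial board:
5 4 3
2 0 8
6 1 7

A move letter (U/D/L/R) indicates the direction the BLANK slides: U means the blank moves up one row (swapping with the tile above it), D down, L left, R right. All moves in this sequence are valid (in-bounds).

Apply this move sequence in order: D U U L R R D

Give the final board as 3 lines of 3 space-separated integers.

After move 1 (D):
5 4 3
2 1 8
6 0 7

After move 2 (U):
5 4 3
2 0 8
6 1 7

After move 3 (U):
5 0 3
2 4 8
6 1 7

After move 4 (L):
0 5 3
2 4 8
6 1 7

After move 5 (R):
5 0 3
2 4 8
6 1 7

After move 6 (R):
5 3 0
2 4 8
6 1 7

After move 7 (D):
5 3 8
2 4 0
6 1 7

Answer: 5 3 8
2 4 0
6 1 7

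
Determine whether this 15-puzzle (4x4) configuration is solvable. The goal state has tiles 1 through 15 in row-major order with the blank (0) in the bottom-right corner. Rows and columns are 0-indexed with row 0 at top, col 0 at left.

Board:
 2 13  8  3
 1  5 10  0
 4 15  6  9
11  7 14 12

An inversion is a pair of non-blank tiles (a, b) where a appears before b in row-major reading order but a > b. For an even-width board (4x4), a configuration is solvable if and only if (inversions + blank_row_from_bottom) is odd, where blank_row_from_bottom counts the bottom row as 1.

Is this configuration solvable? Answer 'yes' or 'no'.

Answer: no

Derivation:
Inversions: 33
Blank is in row 1 (0-indexed from top), which is row 3 counting from the bottom (bottom = 1).
33 + 3 = 36, which is even, so the puzzle is not solvable.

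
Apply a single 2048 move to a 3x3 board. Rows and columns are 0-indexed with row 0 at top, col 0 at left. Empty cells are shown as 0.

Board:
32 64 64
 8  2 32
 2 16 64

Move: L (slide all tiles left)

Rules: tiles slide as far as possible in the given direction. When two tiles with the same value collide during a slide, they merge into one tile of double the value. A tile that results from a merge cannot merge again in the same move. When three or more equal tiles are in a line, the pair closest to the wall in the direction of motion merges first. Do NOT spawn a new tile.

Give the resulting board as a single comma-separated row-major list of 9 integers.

Answer: 32, 128, 0, 8, 2, 32, 2, 16, 64

Derivation:
Slide left:
row 0: [32, 64, 64] -> [32, 128, 0]
row 1: [8, 2, 32] -> [8, 2, 32]
row 2: [2, 16, 64] -> [2, 16, 64]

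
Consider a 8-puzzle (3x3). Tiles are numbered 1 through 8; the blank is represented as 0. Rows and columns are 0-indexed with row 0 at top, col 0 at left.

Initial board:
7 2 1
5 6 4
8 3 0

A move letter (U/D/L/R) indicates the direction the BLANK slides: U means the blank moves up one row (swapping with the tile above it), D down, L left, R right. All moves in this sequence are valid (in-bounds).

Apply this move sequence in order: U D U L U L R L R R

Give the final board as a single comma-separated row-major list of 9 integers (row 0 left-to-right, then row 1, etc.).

Answer: 7, 1, 0, 5, 2, 6, 8, 3, 4

Derivation:
After move 1 (U):
7 2 1
5 6 0
8 3 4

After move 2 (D):
7 2 1
5 6 4
8 3 0

After move 3 (U):
7 2 1
5 6 0
8 3 4

After move 4 (L):
7 2 1
5 0 6
8 3 4

After move 5 (U):
7 0 1
5 2 6
8 3 4

After move 6 (L):
0 7 1
5 2 6
8 3 4

After move 7 (R):
7 0 1
5 2 6
8 3 4

After move 8 (L):
0 7 1
5 2 6
8 3 4

After move 9 (R):
7 0 1
5 2 6
8 3 4

After move 10 (R):
7 1 0
5 2 6
8 3 4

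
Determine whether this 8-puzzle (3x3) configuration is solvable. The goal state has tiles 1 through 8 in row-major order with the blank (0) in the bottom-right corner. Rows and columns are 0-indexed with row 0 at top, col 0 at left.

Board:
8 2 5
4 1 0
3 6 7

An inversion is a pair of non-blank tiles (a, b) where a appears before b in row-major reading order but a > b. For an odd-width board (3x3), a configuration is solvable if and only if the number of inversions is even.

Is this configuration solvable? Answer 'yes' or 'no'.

Inversions (pairs i<j in row-major order where tile[i] > tile[j] > 0): 13
13 is odd, so the puzzle is not solvable.

Answer: no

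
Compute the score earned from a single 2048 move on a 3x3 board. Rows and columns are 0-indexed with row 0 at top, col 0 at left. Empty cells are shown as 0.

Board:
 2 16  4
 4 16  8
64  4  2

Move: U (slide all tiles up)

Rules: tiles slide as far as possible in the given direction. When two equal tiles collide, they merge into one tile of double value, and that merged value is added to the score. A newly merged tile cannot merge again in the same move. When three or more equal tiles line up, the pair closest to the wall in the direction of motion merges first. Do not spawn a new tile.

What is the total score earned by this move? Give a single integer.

Slide up:
col 0: [2, 4, 64] -> [2, 4, 64]  score +0 (running 0)
col 1: [16, 16, 4] -> [32, 4, 0]  score +32 (running 32)
col 2: [4, 8, 2] -> [4, 8, 2]  score +0 (running 32)
Board after move:
 2 32  4
 4  4  8
64  0  2

Answer: 32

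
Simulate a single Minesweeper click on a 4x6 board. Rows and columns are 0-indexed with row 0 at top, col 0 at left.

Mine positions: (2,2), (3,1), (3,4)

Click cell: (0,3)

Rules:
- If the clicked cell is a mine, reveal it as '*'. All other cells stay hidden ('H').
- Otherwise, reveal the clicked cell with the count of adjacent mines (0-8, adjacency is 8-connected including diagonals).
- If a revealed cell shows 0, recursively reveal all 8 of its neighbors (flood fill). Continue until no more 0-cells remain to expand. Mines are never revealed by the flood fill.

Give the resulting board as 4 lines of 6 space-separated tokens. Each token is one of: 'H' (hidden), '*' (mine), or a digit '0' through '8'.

0 0 0 0 0 0
0 1 1 1 0 0
1 2 H 2 1 1
H H H H H H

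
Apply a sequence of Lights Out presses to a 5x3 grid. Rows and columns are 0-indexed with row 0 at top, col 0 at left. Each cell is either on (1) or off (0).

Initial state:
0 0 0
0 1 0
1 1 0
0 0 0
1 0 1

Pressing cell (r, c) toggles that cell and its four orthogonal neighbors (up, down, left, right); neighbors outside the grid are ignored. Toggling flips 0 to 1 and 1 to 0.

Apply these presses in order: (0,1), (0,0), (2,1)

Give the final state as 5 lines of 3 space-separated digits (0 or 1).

After press 1 at (0,1):
1 1 1
0 0 0
1 1 0
0 0 0
1 0 1

After press 2 at (0,0):
0 0 1
1 0 0
1 1 0
0 0 0
1 0 1

After press 3 at (2,1):
0 0 1
1 1 0
0 0 1
0 1 0
1 0 1

Answer: 0 0 1
1 1 0
0 0 1
0 1 0
1 0 1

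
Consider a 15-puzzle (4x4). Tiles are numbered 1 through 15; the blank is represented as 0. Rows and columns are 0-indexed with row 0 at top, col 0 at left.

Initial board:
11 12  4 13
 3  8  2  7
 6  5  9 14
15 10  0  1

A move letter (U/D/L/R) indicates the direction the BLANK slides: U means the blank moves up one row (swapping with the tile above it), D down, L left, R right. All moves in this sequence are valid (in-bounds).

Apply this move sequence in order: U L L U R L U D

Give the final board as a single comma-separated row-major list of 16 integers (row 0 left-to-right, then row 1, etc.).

After move 1 (U):
11 12  4 13
 3  8  2  7
 6  5  0 14
15 10  9  1

After move 2 (L):
11 12  4 13
 3  8  2  7
 6  0  5 14
15 10  9  1

After move 3 (L):
11 12  4 13
 3  8  2  7
 0  6  5 14
15 10  9  1

After move 4 (U):
11 12  4 13
 0  8  2  7
 3  6  5 14
15 10  9  1

After move 5 (R):
11 12  4 13
 8  0  2  7
 3  6  5 14
15 10  9  1

After move 6 (L):
11 12  4 13
 0  8  2  7
 3  6  5 14
15 10  9  1

After move 7 (U):
 0 12  4 13
11  8  2  7
 3  6  5 14
15 10  9  1

After move 8 (D):
11 12  4 13
 0  8  2  7
 3  6  5 14
15 10  9  1

Answer: 11, 12, 4, 13, 0, 8, 2, 7, 3, 6, 5, 14, 15, 10, 9, 1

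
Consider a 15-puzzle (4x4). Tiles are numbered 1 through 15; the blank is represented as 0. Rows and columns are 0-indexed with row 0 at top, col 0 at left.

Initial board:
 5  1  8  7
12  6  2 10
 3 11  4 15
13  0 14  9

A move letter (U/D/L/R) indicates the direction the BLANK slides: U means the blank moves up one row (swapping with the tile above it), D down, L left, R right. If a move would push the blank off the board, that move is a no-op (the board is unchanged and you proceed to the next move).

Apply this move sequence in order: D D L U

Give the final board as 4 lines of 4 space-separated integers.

Answer:  5  1  8  7
12  6  2 10
 0 11  4 15
 3 13 14  9

Derivation:
After move 1 (D):
 5  1  8  7
12  6  2 10
 3 11  4 15
13  0 14  9

After move 2 (D):
 5  1  8  7
12  6  2 10
 3 11  4 15
13  0 14  9

After move 3 (L):
 5  1  8  7
12  6  2 10
 3 11  4 15
 0 13 14  9

After move 4 (U):
 5  1  8  7
12  6  2 10
 0 11  4 15
 3 13 14  9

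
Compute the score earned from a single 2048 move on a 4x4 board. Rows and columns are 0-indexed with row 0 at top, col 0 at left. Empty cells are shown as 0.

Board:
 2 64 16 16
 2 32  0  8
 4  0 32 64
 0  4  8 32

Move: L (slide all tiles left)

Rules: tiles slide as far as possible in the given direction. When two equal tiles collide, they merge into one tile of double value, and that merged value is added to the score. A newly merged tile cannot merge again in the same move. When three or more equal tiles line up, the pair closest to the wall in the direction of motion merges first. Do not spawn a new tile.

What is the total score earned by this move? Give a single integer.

Slide left:
row 0: [2, 64, 16, 16] -> [2, 64, 32, 0]  score +32 (running 32)
row 1: [2, 32, 0, 8] -> [2, 32, 8, 0]  score +0 (running 32)
row 2: [4, 0, 32, 64] -> [4, 32, 64, 0]  score +0 (running 32)
row 3: [0, 4, 8, 32] -> [4, 8, 32, 0]  score +0 (running 32)
Board after move:
 2 64 32  0
 2 32  8  0
 4 32 64  0
 4  8 32  0

Answer: 32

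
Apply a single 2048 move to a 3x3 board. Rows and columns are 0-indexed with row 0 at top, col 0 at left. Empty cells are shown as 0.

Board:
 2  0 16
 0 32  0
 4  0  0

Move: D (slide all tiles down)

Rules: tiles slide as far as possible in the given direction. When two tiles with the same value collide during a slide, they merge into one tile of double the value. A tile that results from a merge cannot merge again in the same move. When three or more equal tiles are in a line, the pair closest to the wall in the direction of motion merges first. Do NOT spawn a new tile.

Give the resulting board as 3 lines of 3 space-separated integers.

Answer:  0  0  0
 2  0  0
 4 32 16

Derivation:
Slide down:
col 0: [2, 0, 4] -> [0, 2, 4]
col 1: [0, 32, 0] -> [0, 0, 32]
col 2: [16, 0, 0] -> [0, 0, 16]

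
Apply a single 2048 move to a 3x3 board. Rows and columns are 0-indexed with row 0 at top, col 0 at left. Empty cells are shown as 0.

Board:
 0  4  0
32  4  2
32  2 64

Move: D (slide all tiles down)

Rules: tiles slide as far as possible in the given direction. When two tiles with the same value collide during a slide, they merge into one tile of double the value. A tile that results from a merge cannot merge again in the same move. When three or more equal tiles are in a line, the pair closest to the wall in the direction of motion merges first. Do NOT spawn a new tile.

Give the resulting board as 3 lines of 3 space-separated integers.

Answer:  0  0  0
 0  8  2
64  2 64

Derivation:
Slide down:
col 0: [0, 32, 32] -> [0, 0, 64]
col 1: [4, 4, 2] -> [0, 8, 2]
col 2: [0, 2, 64] -> [0, 2, 64]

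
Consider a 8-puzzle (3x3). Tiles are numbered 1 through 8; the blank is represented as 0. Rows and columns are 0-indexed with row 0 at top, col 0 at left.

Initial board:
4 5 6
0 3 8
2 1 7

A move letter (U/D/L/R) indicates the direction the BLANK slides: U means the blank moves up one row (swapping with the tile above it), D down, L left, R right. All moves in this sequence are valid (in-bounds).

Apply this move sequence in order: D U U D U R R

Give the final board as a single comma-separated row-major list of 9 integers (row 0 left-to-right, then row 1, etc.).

After move 1 (D):
4 5 6
2 3 8
0 1 7

After move 2 (U):
4 5 6
0 3 8
2 1 7

After move 3 (U):
0 5 6
4 3 8
2 1 7

After move 4 (D):
4 5 6
0 3 8
2 1 7

After move 5 (U):
0 5 6
4 3 8
2 1 7

After move 6 (R):
5 0 6
4 3 8
2 1 7

After move 7 (R):
5 6 0
4 3 8
2 1 7

Answer: 5, 6, 0, 4, 3, 8, 2, 1, 7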